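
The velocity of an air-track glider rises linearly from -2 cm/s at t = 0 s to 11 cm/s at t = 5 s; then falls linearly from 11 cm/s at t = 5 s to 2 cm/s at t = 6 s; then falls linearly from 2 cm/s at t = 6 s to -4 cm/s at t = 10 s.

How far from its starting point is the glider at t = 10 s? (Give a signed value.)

25 cm

Displacement is the signed area under the v-t curve.
0–5 s: ½(-2 + 11)(5) = 22.5 cm
5–6 s: ½(11 + 2)(1) = 6.5 cm
6–10 s: ½(2 + -4)(4) = -4 cm
Net displacement = 25 cm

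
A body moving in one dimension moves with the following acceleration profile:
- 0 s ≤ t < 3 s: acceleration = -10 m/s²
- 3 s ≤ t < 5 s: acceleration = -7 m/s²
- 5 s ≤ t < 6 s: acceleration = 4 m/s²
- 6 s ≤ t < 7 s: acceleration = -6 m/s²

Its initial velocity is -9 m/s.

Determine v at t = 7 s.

Δv equals the area under the a-t graph; then v = v₀ + Δv.
0–3 s: -10 × 3 = -30 m/s
3–5 s: -7 × 2 = -14 m/s
5–6 s: 4 × 1 = 4 m/s
6–7 s: -6 × 1 = -6 m/s
Δv = -46 m/s, so v(7) = -9 + (-46) = -55 m/s.

-55 m/s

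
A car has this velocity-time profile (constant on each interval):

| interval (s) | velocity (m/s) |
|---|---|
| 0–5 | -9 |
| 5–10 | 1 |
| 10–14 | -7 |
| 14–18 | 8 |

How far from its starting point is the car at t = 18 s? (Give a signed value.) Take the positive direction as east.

-36 m

Displacement is the signed area under the v-t curve.
0–5 s: -9 × 5 = -45 m
5–10 s: 1 × 5 = 5 m
10–14 s: -7 × 4 = -28 m
14–18 s: 8 × 4 = 32 m
Net displacement = -36 m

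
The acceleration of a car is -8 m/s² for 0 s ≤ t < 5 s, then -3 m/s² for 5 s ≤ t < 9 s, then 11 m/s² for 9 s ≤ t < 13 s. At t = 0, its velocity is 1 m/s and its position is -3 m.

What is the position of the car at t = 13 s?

-394 m

On each constant-a segment, Δv = aΔt and Δx = v₀Δt + ½aΔt²; chain segment to segment.
0–5 s: v starts 1 m/s; Δx = 1·5 + ½·-8·5² = -95 m; v ends -39 m/s.
5–9 s: v starts -39 m/s; Δx = -39·4 + ½·-3·4² = -180 m; v ends -51 m/s.
9–13 s: v starts -51 m/s; Δx = -51·4 + ½·11·4² = -116 m; v ends -7 m/s.
x(13) = -3 + Σ Δx = -394 m.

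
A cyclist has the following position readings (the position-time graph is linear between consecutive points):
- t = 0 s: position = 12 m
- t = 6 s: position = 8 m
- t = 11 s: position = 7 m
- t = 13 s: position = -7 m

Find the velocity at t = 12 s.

-7 m/s

Velocity is the slope of the x-t graph on 11–13 s: (-7 − 7)/(13 − 11) = -7 m/s.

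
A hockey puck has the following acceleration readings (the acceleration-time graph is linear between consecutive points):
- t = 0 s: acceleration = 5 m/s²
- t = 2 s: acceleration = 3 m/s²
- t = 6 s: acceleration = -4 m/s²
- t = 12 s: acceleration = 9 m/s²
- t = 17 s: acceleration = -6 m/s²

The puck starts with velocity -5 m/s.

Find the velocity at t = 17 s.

23.5 m/s

Δv equals the area under the a-t graph; then v = v₀ + Δv.
0–2 s: ½(5 + 3)(2) = 8 m/s
2–6 s: ½(3 + -4)(4) = -2 m/s
6–12 s: ½(-4 + 9)(6) = 15 m/s
12–17 s: ½(9 + -6)(5) = 7.5 m/s
Δv = 28.5 m/s, so v(17) = -5 + (28.5) = 23.5 m/s.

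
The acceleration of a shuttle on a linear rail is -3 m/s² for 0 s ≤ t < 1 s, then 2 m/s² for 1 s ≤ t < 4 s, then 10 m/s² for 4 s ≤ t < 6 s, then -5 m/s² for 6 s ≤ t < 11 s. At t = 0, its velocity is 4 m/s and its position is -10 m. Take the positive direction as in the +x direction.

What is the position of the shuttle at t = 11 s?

111 m

On each constant-a segment, Δv = aΔt and Δx = v₀Δt + ½aΔt²; chain segment to segment.
0–1 s: v starts 4 m/s; Δx = 4·1 + ½·-3·1² = 2.5 m; v ends 1 m/s.
1–4 s: v starts 1 m/s; Δx = 1·3 + ½·2·3² = 12 m; v ends 7 m/s.
4–6 s: v starts 7 m/s; Δx = 7·2 + ½·10·2² = 34 m; v ends 27 m/s.
6–11 s: v starts 27 m/s; Δx = 27·5 + ½·-5·5² = 72.5 m; v ends 2 m/s.
x(11) = -10 + Σ Δx = 111 m.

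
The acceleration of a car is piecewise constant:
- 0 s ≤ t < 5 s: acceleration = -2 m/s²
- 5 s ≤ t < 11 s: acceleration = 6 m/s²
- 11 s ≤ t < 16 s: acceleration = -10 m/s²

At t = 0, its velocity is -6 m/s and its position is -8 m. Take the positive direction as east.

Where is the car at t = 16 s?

On each constant-a segment, Δv = aΔt and Δx = v₀Δt + ½aΔt²; chain segment to segment.
0–5 s: v starts -6 m/s; Δx = -6·5 + ½·-2·5² = -55 m; v ends -16 m/s.
5–11 s: v starts -16 m/s; Δx = -16·6 + ½·6·6² = 12 m; v ends 20 m/s.
11–16 s: v starts 20 m/s; Δx = 20·5 + ½·-10·5² = -25 m; v ends -30 m/s.
x(16) = -8 + Σ Δx = -76 m.

-76 m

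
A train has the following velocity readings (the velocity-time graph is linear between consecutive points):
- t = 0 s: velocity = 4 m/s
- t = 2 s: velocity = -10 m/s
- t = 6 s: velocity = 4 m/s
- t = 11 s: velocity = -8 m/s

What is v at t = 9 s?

-3.2 m/s

On 6–11 s the graph is linear from 4 to -8 m/s: v(9) = 4 + (-8 − 4)·(9 − 6)/(11 − 6) = -3.2 m/s.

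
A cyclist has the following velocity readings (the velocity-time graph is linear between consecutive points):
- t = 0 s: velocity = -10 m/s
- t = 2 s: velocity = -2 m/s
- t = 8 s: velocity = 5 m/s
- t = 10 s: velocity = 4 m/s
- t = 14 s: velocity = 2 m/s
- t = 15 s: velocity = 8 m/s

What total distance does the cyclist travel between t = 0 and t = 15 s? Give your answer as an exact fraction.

Distance (not displacement) is the total path length: add the absolute areas under v-t.
0–2 s: |½(-10 + -2)(2)| = 12 m
2–8 s: v = 0 at t = 26/7 s; triangle areas 12/7 + 75/7 = 87/7 m
8–10 s: |½(5 + 4)(2)| = 9 m
10–14 s: |½(4 + 2)(4)| = 12 m
14–15 s: |½(2 + 8)(1)| = 5 m
Total distance = 353/7 m

353/7 m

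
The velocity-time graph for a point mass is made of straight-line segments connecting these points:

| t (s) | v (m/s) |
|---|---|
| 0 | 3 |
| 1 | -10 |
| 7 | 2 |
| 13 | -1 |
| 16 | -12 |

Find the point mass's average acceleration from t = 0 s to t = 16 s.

Average acceleration = Δv/Δt = (-12 − 3)/(16 − 0) = -0.9375 m/s².

-0.9375 m/s²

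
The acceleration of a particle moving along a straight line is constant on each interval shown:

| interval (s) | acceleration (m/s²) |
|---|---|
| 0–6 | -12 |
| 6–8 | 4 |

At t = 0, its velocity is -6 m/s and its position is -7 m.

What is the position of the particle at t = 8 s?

-407 m

On each constant-a segment, Δv = aΔt and Δx = v₀Δt + ½aΔt²; chain segment to segment.
0–6 s: v starts -6 m/s; Δx = -6·6 + ½·-12·6² = -252 m; v ends -78 m/s.
6–8 s: v starts -78 m/s; Δx = -78·2 + ½·4·2² = -148 m; v ends -70 m/s.
x(8) = -7 + Σ Δx = -407 m.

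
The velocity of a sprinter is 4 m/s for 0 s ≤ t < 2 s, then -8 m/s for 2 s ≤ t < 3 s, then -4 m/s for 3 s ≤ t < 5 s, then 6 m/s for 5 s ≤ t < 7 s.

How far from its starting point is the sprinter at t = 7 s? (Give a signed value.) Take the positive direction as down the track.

4 m

Net displacement equals the area under the velocity-time graph (areas below the axis count negative).
0–2 s: 4 × 2 = 8 m
2–3 s: -8 × 1 = -8 m
3–5 s: -4 × 2 = -8 m
5–7 s: 6 × 2 = 12 m
Net displacement = 4 m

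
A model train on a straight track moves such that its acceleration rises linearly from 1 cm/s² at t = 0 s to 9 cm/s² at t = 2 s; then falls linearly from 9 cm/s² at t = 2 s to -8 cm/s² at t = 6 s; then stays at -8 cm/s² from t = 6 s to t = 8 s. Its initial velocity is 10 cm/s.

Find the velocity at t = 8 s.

6 cm/s

Δv equals the area under the a-t graph; then v = v₀ + Δv.
0–2 s: ½(1 + 9)(2) = 10 cm/s
2–6 s: ½(9 + -8)(4) = 2 cm/s
6–8 s: -8 × 2 = -16 cm/s
Δv = -4 cm/s, so v(8) = 10 + (-4) = 6 cm/s.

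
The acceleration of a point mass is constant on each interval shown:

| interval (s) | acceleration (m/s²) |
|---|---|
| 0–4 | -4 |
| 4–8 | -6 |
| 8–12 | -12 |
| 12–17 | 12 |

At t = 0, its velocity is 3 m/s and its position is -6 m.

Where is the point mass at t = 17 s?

On each constant-a segment, Δv = aΔt and Δx = v₀Δt + ½aΔt²; chain segment to segment.
0–4 s: v starts 3 m/s; Δx = 3·4 + ½·-4·4² = -20 m; v ends -13 m/s.
4–8 s: v starts -13 m/s; Δx = -13·4 + ½·-6·4² = -100 m; v ends -37 m/s.
8–12 s: v starts -37 m/s; Δx = -37·4 + ½·-12·4² = -244 m; v ends -85 m/s.
12–17 s: v starts -85 m/s; Δx = -85·5 + ½·12·5² = -275 m; v ends -25 m/s.
x(17) = -6 + Σ Δx = -645 m.

-645 m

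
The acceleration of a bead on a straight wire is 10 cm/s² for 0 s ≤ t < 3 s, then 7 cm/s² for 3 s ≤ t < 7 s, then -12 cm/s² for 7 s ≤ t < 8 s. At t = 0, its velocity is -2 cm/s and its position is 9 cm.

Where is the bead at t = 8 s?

On each constant-a segment, Δv = aΔt and Δx = v₀Δt + ½aΔt²; chain segment to segment.
0–3 s: v starts -2 cm/s; Δx = -2·3 + ½·10·3² = 39 cm; v ends 28 cm/s.
3–7 s: v starts 28 cm/s; Δx = 28·4 + ½·7·4² = 168 cm; v ends 56 cm/s.
7–8 s: v starts 56 cm/s; Δx = 56·1 + ½·-12·1² = 50 cm; v ends 44 cm/s.
x(8) = 9 + Σ Δx = 266 cm.

266 cm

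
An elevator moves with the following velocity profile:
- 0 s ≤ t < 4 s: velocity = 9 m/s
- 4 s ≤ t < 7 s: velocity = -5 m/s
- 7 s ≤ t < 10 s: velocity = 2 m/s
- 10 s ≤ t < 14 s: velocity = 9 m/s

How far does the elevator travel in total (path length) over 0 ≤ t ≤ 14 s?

Distance (not displacement) is the total path length: add the absolute areas under v-t.
0–4 s: |9| × 4 = 36 m
4–7 s: |-5| × 3 = 15 m
7–10 s: |2| × 3 = 6 m
10–14 s: |9| × 4 = 36 m
Total distance = 93 m

93 m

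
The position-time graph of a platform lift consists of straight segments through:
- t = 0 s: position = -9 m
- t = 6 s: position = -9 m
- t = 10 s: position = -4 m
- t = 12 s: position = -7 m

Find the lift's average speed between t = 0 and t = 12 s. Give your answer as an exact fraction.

Average speed = (total path length)/(elapsed time); on a piecewise-linear x-t graph the path length is Σ|Δx|.
0–6 s: |Δx| = |-9 − -9| = 0 m
6–10 s: |Δx| = |-4 − -9| = 5 m
10–12 s: |Δx| = |-7 − -4| = 3 m
Total path = 8 m; average speed = 8/12 = 2/3 m/s.

2/3 m/s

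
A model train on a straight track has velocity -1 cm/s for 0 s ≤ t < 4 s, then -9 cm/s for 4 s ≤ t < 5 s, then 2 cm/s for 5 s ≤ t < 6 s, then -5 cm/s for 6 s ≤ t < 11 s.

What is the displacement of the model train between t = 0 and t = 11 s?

-36 cm

Net displacement equals the area under the velocity-time graph (areas below the axis count negative).
0–4 s: -1 × 4 = -4 cm
4–5 s: -9 × 1 = -9 cm
5–6 s: 2 × 1 = 2 cm
6–11 s: -5 × 5 = -25 cm
Net displacement = -36 cm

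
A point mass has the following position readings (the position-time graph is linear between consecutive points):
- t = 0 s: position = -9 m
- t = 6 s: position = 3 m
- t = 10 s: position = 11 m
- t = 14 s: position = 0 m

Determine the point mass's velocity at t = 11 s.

-2.75 m/s

Velocity is the slope of the x-t graph on 10–14 s: (0 − 11)/(14 − 10) = -2.75 m/s.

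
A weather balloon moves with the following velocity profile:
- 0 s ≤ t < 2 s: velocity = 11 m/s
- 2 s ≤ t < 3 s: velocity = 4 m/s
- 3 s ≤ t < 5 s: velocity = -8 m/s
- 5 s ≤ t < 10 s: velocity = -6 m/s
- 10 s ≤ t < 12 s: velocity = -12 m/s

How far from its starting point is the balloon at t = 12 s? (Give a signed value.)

Displacement is the signed area under the v-t curve.
0–2 s: 11 × 2 = 22 m
2–3 s: 4 × 1 = 4 m
3–5 s: -8 × 2 = -16 m
5–10 s: -6 × 5 = -30 m
10–12 s: -12 × 2 = -24 m
Net displacement = -44 m

-44 m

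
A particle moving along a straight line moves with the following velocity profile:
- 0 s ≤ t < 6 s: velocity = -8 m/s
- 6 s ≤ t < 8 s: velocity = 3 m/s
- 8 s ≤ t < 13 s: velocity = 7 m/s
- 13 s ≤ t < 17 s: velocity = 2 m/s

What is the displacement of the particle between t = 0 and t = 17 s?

1 m

Net displacement equals the area under the velocity-time graph (areas below the axis count negative).
0–6 s: -8 × 6 = -48 m
6–8 s: 3 × 2 = 6 m
8–13 s: 7 × 5 = 35 m
13–17 s: 2 × 4 = 8 m
Net displacement = 1 m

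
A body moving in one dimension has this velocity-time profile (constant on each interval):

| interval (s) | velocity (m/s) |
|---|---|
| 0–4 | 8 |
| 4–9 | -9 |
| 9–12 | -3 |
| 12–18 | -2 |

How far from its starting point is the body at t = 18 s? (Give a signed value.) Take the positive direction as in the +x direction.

Net displacement equals the area under the velocity-time graph (areas below the axis count negative).
0–4 s: 8 × 4 = 32 m
4–9 s: -9 × 5 = -45 m
9–12 s: -3 × 3 = -9 m
12–18 s: -2 × 6 = -12 m
Net displacement = -34 m

-34 m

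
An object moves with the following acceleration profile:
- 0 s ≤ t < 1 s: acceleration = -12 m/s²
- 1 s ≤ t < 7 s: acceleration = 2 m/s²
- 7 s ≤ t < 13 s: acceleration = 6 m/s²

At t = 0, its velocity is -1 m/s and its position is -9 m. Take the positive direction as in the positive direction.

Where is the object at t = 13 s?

44 m

On each constant-a segment, Δv = aΔt and Δx = v₀Δt + ½aΔt²; chain segment to segment.
0–1 s: v starts -1 m/s; Δx = -1·1 + ½·-12·1² = -7 m; v ends -13 m/s.
1–7 s: v starts -13 m/s; Δx = -13·6 + ½·2·6² = -42 m; v ends -1 m/s.
7–13 s: v starts -1 m/s; Δx = -1·6 + ½·6·6² = 102 m; v ends 35 m/s.
x(13) = -9 + Σ Δx = 44 m.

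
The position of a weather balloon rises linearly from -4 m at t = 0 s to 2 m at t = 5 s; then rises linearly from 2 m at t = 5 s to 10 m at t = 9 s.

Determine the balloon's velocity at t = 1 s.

Velocity is the slope of the x-t graph on 0–5 s: (2 − -4)/(5 − 0) = 1.2 m/s.

1.2 m/s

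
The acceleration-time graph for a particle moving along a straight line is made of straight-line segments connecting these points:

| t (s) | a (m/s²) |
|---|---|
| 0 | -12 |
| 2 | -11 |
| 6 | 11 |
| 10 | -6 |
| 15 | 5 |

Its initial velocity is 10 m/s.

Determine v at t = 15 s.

-5.5 m/s

Δv equals the area under the a-t graph; then v = v₀ + Δv.
0–2 s: ½(-12 + -11)(2) = -23 m/s
2–6 s: ½(-11 + 11)(4) = 0 m/s
6–10 s: ½(11 + -6)(4) = 10 m/s
10–15 s: ½(-6 + 5)(5) = -2.5 m/s
Δv = -15.5 m/s, so v(15) = 10 + (-15.5) = -5.5 m/s.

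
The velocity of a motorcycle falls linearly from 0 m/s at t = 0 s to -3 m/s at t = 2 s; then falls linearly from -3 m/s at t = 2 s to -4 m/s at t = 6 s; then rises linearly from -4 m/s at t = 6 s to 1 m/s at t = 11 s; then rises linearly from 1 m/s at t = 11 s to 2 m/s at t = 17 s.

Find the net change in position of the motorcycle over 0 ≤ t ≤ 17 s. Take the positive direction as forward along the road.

-15.5 m

Net displacement equals the area under the velocity-time graph (areas below the axis count negative).
0–2 s: ½(0 + -3)(2) = -3 m
2–6 s: ½(-3 + -4)(4) = -14 m
6–11 s: ½(-4 + 1)(5) = -7.5 m
11–17 s: ½(1 + 2)(6) = 9 m
Net displacement = -15.5 m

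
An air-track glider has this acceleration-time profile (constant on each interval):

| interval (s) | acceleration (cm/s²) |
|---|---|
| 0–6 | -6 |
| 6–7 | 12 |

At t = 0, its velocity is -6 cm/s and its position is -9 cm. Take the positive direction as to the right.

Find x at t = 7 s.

-189 cm

On each constant-a segment, Δv = aΔt and Δx = v₀Δt + ½aΔt²; chain segment to segment.
0–6 s: v starts -6 cm/s; Δx = -6·6 + ½·-6·6² = -144 cm; v ends -42 cm/s.
6–7 s: v starts -42 cm/s; Δx = -42·1 + ½·12·1² = -36 cm; v ends -30 cm/s.
x(7) = -9 + Σ Δx = -189 cm.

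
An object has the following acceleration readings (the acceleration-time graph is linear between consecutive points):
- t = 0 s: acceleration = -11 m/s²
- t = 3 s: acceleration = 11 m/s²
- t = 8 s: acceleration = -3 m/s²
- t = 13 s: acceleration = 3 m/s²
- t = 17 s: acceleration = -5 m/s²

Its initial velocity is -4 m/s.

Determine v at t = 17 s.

12 m/s

Δv equals the area under the a-t graph; then v = v₀ + Δv.
0–3 s: ½(-11 + 11)(3) = 0 m/s
3–8 s: ½(11 + -3)(5) = 20 m/s
8–13 s: ½(-3 + 3)(5) = 0 m/s
13–17 s: ½(3 + -5)(4) = -4 m/s
Δv = 16 m/s, so v(17) = -4 + (16) = 12 m/s.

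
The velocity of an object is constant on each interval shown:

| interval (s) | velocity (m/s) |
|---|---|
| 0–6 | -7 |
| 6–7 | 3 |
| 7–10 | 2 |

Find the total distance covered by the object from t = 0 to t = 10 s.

51 m

Total distance travelled is ∫|v| dt — sum the magnitudes of each area piece.
0–6 s: |-7| × 6 = 42 m
6–7 s: |3| × 1 = 3 m
7–10 s: |2| × 3 = 6 m
Total distance = 51 m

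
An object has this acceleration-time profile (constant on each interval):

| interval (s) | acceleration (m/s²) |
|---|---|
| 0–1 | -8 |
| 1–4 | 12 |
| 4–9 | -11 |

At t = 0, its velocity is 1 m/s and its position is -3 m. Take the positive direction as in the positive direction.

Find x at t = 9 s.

On each constant-a segment, Δv = aΔt and Δx = v₀Δt + ½aΔt²; chain segment to segment.
0–1 s: v starts 1 m/s; Δx = 1·1 + ½·-8·1² = -3 m; v ends -7 m/s.
1–4 s: v starts -7 m/s; Δx = -7·3 + ½·12·3² = 33 m; v ends 29 m/s.
4–9 s: v starts 29 m/s; Δx = 29·5 + ½·-11·5² = 7.5 m; v ends -26 m/s.
x(9) = -3 + Σ Δx = 34.5 m.

34.5 m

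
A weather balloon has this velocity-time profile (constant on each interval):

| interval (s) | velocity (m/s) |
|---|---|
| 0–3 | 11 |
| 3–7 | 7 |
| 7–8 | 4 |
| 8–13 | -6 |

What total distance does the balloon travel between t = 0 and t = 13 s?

Total distance travelled is ∫|v| dt — sum the magnitudes of each area piece.
0–3 s: |11| × 3 = 33 m
3–7 s: |7| × 4 = 28 m
7–8 s: |4| × 1 = 4 m
8–13 s: |-6| × 5 = 30 m
Total distance = 95 m

95 m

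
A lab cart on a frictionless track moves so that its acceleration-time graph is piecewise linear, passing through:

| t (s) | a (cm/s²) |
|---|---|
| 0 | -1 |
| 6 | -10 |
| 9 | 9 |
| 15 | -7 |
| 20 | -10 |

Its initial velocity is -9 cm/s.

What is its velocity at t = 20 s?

-80 cm/s

Δv equals the area under the a-t graph; then v = v₀ + Δv.
0–6 s: ½(-1 + -10)(6) = -33 cm/s
6–9 s: ½(-10 + 9)(3) = -1.5 cm/s
9–15 s: ½(9 + -7)(6) = 6 cm/s
15–20 s: ½(-7 + -10)(5) = -42.5 cm/s
Δv = -71 cm/s, so v(20) = -9 + (-71) = -80 cm/s.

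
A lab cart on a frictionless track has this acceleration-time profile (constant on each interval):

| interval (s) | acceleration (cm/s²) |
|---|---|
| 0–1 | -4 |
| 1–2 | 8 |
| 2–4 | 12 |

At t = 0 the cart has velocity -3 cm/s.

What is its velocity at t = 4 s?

25 cm/s

Δv equals the area under the a-t graph; then v = v₀ + Δv.
0–1 s: -4 × 1 = -4 cm/s
1–2 s: 8 × 1 = 8 cm/s
2–4 s: 12 × 2 = 24 cm/s
Δv = 28 cm/s, so v(4) = -3 + (28) = 25 cm/s.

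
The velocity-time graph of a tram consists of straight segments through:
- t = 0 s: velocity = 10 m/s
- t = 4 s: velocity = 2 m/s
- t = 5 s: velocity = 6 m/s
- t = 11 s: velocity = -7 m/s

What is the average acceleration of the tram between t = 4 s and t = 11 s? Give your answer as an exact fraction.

Average acceleration = Δv/Δt = (-7 − 2)/(11 − 4) = -9/7 m/s².

-9/7 m/s²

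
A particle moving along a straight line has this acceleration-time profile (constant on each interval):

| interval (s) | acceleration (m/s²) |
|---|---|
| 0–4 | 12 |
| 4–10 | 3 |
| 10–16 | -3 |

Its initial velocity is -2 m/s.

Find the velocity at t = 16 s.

46 m/s

Δv equals the area under the a-t graph; then v = v₀ + Δv.
0–4 s: 12 × 4 = 48 m/s
4–10 s: 3 × 6 = 18 m/s
10–16 s: -3 × 6 = -18 m/s
Δv = 48 m/s, so v(16) = -2 + (48) = 46 m/s.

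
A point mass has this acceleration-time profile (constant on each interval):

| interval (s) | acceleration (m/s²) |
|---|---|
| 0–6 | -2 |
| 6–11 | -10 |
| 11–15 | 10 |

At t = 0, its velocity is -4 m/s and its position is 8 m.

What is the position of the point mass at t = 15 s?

On each constant-a segment, Δv = aΔt and Δx = v₀Δt + ½aΔt²; chain segment to segment.
0–6 s: v starts -4 m/s; Δx = -4·6 + ½·-2·6² = -60 m; v ends -16 m/s.
6–11 s: v starts -16 m/s; Δx = -16·5 + ½·-10·5² = -205 m; v ends -66 m/s.
11–15 s: v starts -66 m/s; Δx = -66·4 + ½·10·4² = -184 m; v ends -26 m/s.
x(15) = 8 + Σ Δx = -441 m.

-441 m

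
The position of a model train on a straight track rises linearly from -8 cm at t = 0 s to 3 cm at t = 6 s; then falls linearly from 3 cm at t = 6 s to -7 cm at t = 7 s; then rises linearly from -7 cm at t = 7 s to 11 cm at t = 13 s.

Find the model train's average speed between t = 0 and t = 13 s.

Average speed = (total path length)/(elapsed time); on a piecewise-linear x-t graph the path length is Σ|Δx|.
0–6 s: |Δx| = |3 − -8| = 11 cm
6–7 s: |Δx| = |-7 − 3| = 10 cm
7–13 s: |Δx| = |11 − -7| = 18 cm
Total path = 39 cm; average speed = 39/13 = 3 cm/s.

3 cm/s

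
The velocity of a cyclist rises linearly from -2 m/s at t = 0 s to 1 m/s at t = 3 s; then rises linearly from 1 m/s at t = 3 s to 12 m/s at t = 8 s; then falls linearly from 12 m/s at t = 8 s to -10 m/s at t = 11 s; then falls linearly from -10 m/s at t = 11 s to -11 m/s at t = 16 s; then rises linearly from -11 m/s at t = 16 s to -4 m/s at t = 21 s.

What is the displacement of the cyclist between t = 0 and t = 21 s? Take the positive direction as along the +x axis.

-56 m

Net displacement equals the area under the velocity-time graph (areas below the axis count negative).
0–3 s: ½(-2 + 1)(3) = -1.5 m
3–8 s: ½(1 + 12)(5) = 32.5 m
8–11 s: ½(12 + -10)(3) = 3 m
11–16 s: ½(-10 + -11)(5) = -52.5 m
16–21 s: ½(-11 + -4)(5) = -37.5 m
Net displacement = -56 m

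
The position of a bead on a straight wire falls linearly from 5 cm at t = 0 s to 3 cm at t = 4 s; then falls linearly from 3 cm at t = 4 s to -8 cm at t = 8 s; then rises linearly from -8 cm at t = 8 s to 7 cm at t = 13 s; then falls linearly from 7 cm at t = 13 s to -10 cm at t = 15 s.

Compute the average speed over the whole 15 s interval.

Average speed = (total path length)/(elapsed time); on a piecewise-linear x-t graph the path length is Σ|Δx|.
0–4 s: |Δx| = |3 − 5| = 2 cm
4–8 s: |Δx| = |-8 − 3| = 11 cm
8–13 s: |Δx| = |7 − -8| = 15 cm
13–15 s: |Δx| = |-10 − 7| = 17 cm
Total path = 45 cm; average speed = 45/15 = 3 cm/s.

3 cm/s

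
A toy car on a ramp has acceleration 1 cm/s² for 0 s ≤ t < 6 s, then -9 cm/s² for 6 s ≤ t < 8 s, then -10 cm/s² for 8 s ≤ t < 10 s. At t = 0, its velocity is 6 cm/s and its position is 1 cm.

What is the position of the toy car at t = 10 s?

29 cm

On each constant-a segment, Δv = aΔt and Δx = v₀Δt + ½aΔt²; chain segment to segment.
0–6 s: v starts 6 cm/s; Δx = 6·6 + ½·1·6² = 54 cm; v ends 12 cm/s.
6–8 s: v starts 12 cm/s; Δx = 12·2 + ½·-9·2² = 6 cm; v ends -6 cm/s.
8–10 s: v starts -6 cm/s; Δx = -6·2 + ½·-10·2² = -32 cm; v ends -26 cm/s.
x(10) = 1 + Σ Δx = 29 cm.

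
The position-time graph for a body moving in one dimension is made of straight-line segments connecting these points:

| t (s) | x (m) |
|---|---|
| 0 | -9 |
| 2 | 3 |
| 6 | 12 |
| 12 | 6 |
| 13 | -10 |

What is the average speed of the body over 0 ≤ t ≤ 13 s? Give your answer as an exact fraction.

43/13 m/s

Average speed = (total path length)/(elapsed time); on a piecewise-linear x-t graph the path length is Σ|Δx|.
0–2 s: |Δx| = |3 − -9| = 12 m
2–6 s: |Δx| = |12 − 3| = 9 m
6–12 s: |Δx| = |6 − 12| = 6 m
12–13 s: |Δx| = |-10 − 6| = 16 m
Total path = 43 m; average speed = 43/13 = 43/13 m/s.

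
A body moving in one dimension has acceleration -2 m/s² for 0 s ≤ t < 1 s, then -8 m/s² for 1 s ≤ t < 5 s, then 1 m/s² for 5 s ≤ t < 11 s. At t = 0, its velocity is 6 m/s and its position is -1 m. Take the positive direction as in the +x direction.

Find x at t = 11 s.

-194 m

On each constant-a segment, Δv = aΔt and Δx = v₀Δt + ½aΔt²; chain segment to segment.
0–1 s: v starts 6 m/s; Δx = 6·1 + ½·-2·1² = 5 m; v ends 4 m/s.
1–5 s: v starts 4 m/s; Δx = 4·4 + ½·-8·4² = -48 m; v ends -28 m/s.
5–11 s: v starts -28 m/s; Δx = -28·6 + ½·1·6² = -150 m; v ends -22 m/s.
x(11) = -1 + Σ Δx = -194 m.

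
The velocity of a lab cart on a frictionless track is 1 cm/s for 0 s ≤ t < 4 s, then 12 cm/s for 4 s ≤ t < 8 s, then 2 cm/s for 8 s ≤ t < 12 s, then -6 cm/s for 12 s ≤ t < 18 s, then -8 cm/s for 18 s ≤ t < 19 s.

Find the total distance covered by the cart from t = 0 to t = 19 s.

Total distance travelled is ∫|v| dt — sum the magnitudes of each area piece.
0–4 s: |1| × 4 = 4 cm
4–8 s: |12| × 4 = 48 cm
8–12 s: |2| × 4 = 8 cm
12–18 s: |-6| × 6 = 36 cm
18–19 s: |-8| × 1 = 8 cm
Total distance = 104 cm

104 cm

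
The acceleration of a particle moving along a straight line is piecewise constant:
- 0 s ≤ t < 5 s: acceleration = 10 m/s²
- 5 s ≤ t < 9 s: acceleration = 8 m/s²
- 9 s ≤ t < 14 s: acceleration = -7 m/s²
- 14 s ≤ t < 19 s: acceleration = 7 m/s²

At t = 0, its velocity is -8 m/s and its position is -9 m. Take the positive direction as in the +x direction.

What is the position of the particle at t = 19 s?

873 m

On each constant-a segment, Δv = aΔt and Δx = v₀Δt + ½aΔt²; chain segment to segment.
0–5 s: v starts -8 m/s; Δx = -8·5 + ½·10·5² = 85 m; v ends 42 m/s.
5–9 s: v starts 42 m/s; Δx = 42·4 + ½·8·4² = 232 m; v ends 74 m/s.
9–14 s: v starts 74 m/s; Δx = 74·5 + ½·-7·5² = 282.5 m; v ends 39 m/s.
14–19 s: v starts 39 m/s; Δx = 39·5 + ½·7·5² = 282.5 m; v ends 74 m/s.
x(19) = -9 + Σ Δx = 873 m.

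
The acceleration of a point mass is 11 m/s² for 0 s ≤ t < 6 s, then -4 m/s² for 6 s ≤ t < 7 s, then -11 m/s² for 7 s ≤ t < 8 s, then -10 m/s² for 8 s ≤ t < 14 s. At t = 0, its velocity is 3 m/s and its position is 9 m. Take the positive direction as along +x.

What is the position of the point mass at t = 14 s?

On each constant-a segment, Δv = aΔt and Δx = v₀Δt + ½aΔt²; chain segment to segment.
0–6 s: v starts 3 m/s; Δx = 3·6 + ½·11·6² = 216 m; v ends 69 m/s.
6–7 s: v starts 69 m/s; Δx = 69·1 + ½·-4·1² = 67 m; v ends 65 m/s.
7–8 s: v starts 65 m/s; Δx = 65·1 + ½·-11·1² = 59.5 m; v ends 54 m/s.
8–14 s: v starts 54 m/s; Δx = 54·6 + ½·-10·6² = 144 m; v ends -6 m/s.
x(14) = 9 + Σ Δx = 495.5 m.

495.5 m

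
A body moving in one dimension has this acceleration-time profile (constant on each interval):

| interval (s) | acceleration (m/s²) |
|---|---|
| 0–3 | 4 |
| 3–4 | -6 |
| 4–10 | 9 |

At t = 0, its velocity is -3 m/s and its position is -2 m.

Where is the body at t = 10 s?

193 m

On each constant-a segment, Δv = aΔt and Δx = v₀Δt + ½aΔt²; chain segment to segment.
0–3 s: v starts -3 m/s; Δx = -3·3 + ½·4·3² = 9 m; v ends 9 m/s.
3–4 s: v starts 9 m/s; Δx = 9·1 + ½·-6·1² = 6 m; v ends 3 m/s.
4–10 s: v starts 3 m/s; Δx = 3·6 + ½·9·6² = 180 m; v ends 57 m/s.
x(10) = -2 + Σ Δx = 193 m.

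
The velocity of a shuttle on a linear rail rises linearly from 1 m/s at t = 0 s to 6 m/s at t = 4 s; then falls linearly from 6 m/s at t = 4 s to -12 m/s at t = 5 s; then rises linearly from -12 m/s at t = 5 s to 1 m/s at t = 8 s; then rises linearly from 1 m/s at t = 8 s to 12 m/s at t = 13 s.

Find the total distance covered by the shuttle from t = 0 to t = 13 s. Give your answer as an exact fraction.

887/13 m

Distance (not displacement) is the total path length: add the absolute areas under v-t.
0–4 s: |½(1 + 6)(4)| = 14 m
4–5 s: v = 0 at t = 13/3 s; triangle areas 1 + 4 = 5 m
5–8 s: v = 0 at t = 101/13 s; triangle areas 216/13 + 3/26 = 435/26 m
8–13 s: |½(1 + 12)(5)| = 32.5 m
Total distance = 887/13 m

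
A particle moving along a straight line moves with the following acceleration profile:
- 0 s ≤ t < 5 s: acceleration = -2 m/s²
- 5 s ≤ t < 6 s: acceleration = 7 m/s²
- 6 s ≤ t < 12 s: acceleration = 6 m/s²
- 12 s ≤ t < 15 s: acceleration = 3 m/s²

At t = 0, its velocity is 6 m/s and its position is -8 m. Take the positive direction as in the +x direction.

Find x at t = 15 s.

253 m

On each constant-a segment, Δv = aΔt and Δx = v₀Δt + ½aΔt²; chain segment to segment.
0–5 s: v starts 6 m/s; Δx = 6·5 + ½·-2·5² = 5 m; v ends -4 m/s.
5–6 s: v starts -4 m/s; Δx = -4·1 + ½·7·1² = -0.5 m; v ends 3 m/s.
6–12 s: v starts 3 m/s; Δx = 3·6 + ½·6·6² = 126 m; v ends 39 m/s.
12–15 s: v starts 39 m/s; Δx = 39·3 + ½·3·3² = 130.5 m; v ends 48 m/s.
x(15) = -8 + Σ Δx = 253 m.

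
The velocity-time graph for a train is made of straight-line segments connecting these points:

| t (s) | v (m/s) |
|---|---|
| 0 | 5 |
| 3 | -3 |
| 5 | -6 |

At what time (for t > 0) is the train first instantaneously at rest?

v changes sign on 0–3 s (from 5 to -3); the graph is linear there, so v = 0 at t = 0 + (-5)·(3 − 0)/(-3 − 5) = 1.875 s.

t = 1.875 s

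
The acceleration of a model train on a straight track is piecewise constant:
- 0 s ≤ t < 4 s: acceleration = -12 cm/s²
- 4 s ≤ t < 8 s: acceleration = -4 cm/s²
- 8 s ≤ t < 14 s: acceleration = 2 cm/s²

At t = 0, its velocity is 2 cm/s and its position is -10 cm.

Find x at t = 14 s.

On each constant-a segment, Δv = aΔt and Δx = v₀Δt + ½aΔt²; chain segment to segment.
0–4 s: v starts 2 cm/s; Δx = 2·4 + ½·-12·4² = -88 cm; v ends -46 cm/s.
4–8 s: v starts -46 cm/s; Δx = -46·4 + ½·-4·4² = -216 cm; v ends -62 cm/s.
8–14 s: v starts -62 cm/s; Δx = -62·6 + ½·2·6² = -336 cm; v ends -50 cm/s.
x(14) = -10 + Σ Δx = -650 cm.

-650 cm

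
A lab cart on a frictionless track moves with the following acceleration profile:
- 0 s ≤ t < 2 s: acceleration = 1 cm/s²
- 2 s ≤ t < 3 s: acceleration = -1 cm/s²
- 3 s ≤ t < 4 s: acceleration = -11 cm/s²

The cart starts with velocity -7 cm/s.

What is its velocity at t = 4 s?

Δv equals the area under the a-t graph; then v = v₀ + Δv.
0–2 s: 1 × 2 = 2 cm/s
2–3 s: -1 × 1 = -1 cm/s
3–4 s: -11 × 1 = -11 cm/s
Δv = -10 cm/s, so v(4) = -7 + (-10) = -17 cm/s.

-17 cm/s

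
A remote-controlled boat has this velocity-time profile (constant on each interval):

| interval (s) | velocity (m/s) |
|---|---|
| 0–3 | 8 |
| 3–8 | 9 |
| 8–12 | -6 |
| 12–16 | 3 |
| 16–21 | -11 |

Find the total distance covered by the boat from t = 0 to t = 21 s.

160 m

Distance (not displacement) is the total path length: add the absolute areas under v-t.
0–3 s: |8| × 3 = 24 m
3–8 s: |9| × 5 = 45 m
8–12 s: |-6| × 4 = 24 m
12–16 s: |3| × 4 = 12 m
16–21 s: |-11| × 5 = 55 m
Total distance = 160 m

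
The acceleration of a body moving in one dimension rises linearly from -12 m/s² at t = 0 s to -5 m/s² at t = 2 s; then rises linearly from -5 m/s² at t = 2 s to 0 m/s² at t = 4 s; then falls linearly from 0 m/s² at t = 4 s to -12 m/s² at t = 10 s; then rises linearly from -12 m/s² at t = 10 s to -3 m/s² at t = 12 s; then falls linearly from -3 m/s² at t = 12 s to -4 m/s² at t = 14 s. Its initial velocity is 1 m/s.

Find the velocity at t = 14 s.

Δv equals the area under the a-t graph; then v = v₀ + Δv.
0–2 s: ½(-12 + -5)(2) = -17 m/s
2–4 s: ½(-5 + 0)(2) = -5 m/s
4–10 s: ½(0 + -12)(6) = -36 m/s
10–12 s: ½(-12 + -3)(2) = -15 m/s
12–14 s: ½(-3 + -4)(2) = -7 m/s
Δv = -80 m/s, so v(14) = 1 + (-80) = -79 m/s.

-79 m/s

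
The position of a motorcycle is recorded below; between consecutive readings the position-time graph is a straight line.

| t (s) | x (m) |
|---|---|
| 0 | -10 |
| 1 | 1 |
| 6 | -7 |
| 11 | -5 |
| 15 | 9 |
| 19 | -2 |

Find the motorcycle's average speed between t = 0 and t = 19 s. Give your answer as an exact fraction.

46/19 m/s

Average speed = (total path length)/(elapsed time); on a piecewise-linear x-t graph the path length is Σ|Δx|.
0–1 s: |Δx| = |1 − -10| = 11 m
1–6 s: |Δx| = |-7 − 1| = 8 m
6–11 s: |Δx| = |-5 − -7| = 2 m
11–15 s: |Δx| = |9 − -5| = 14 m
15–19 s: |Δx| = |-2 − 9| = 11 m
Total path = 46 m; average speed = 46/19 = 46/19 m/s.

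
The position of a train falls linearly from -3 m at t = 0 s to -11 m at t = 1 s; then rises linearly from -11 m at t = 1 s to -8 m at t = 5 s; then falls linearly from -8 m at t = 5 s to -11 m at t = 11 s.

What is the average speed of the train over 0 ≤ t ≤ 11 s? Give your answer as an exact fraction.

Average speed = (total path length)/(elapsed time); on a piecewise-linear x-t graph the path length is Σ|Δx|.
0–1 s: |Δx| = |-11 − -3| = 8 m
1–5 s: |Δx| = |-8 − -11| = 3 m
5–11 s: |Δx| = |-11 − -8| = 3 m
Total path = 14 m; average speed = 14/11 = 14/11 m/s.

14/11 m/s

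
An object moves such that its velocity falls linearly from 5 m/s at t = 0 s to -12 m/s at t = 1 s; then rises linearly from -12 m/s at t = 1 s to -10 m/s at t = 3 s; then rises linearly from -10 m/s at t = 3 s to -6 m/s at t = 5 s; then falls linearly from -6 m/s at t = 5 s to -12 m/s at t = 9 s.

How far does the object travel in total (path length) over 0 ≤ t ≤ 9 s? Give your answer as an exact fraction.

Total distance travelled is ∫|v| dt — sum the magnitudes of each area piece.
0–1 s: v = 0 at t = 5/17 s; triangle areas 25/34 + 72/17 = 169/34 m
1–3 s: |½(-12 + -10)(2)| = 22 m
3–5 s: |½(-10 + -6)(2)| = 16 m
5–9 s: |½(-6 + -12)(4)| = 36 m
Total distance = 2685/34 m

2685/34 m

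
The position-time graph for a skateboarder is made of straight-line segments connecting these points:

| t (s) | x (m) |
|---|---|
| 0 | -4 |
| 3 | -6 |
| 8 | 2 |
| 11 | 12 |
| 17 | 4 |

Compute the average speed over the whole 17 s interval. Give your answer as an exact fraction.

Average speed = (total path length)/(elapsed time); on a piecewise-linear x-t graph the path length is Σ|Δx|.
0–3 s: |Δx| = |-6 − -4| = 2 m
3–8 s: |Δx| = |2 − -6| = 8 m
8–11 s: |Δx| = |12 − 2| = 10 m
11–17 s: |Δx| = |4 − 12| = 8 m
Total path = 28 m; average speed = 28/17 = 28/17 m/s.

28/17 m/s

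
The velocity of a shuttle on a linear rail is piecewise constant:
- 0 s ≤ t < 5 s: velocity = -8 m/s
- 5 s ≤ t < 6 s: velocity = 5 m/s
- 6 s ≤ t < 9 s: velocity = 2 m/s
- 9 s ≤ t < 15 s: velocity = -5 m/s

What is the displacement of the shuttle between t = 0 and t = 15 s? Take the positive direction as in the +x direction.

Net displacement equals the area under the velocity-time graph (areas below the axis count negative).
0–5 s: -8 × 5 = -40 m
5–6 s: 5 × 1 = 5 m
6–9 s: 2 × 3 = 6 m
9–15 s: -5 × 6 = -30 m
Net displacement = -59 m

-59 m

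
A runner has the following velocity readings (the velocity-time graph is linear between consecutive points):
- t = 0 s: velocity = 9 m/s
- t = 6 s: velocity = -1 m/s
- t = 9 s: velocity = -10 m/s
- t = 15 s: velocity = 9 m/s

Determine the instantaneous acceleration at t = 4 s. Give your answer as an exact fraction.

-5/3 m/s²

Acceleration is the slope of the v-t graph on 0–6 s: (-1 − 9)/(6 − 0) = -5/3 m/s².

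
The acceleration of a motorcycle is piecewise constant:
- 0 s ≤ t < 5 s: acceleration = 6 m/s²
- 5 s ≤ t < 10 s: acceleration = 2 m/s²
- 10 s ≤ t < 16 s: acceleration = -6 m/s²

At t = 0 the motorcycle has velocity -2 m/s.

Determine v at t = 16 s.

2 m/s

Δv equals the area under the a-t graph; then v = v₀ + Δv.
0–5 s: 6 × 5 = 30 m/s
5–10 s: 2 × 5 = 10 m/s
10–16 s: -6 × 6 = -36 m/s
Δv = 4 m/s, so v(16) = -2 + (4) = 2 m/s.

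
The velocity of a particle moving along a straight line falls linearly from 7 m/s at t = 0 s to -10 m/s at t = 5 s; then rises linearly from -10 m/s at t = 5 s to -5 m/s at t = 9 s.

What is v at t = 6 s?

On 5–9 s the graph is linear from -10 to -5 m/s: v(6) = -10 + (-5 − -10)·(6 − 5)/(9 − 5) = -8.75 m/s.

-8.75 m/s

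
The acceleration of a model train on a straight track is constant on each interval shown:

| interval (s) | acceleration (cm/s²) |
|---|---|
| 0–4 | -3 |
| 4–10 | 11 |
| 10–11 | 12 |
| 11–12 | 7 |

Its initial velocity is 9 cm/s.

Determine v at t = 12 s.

Δv equals the area under the a-t graph; then v = v₀ + Δv.
0–4 s: -3 × 4 = -12 cm/s
4–10 s: 11 × 6 = 66 cm/s
10–11 s: 12 × 1 = 12 cm/s
11–12 s: 7 × 1 = 7 cm/s
Δv = 73 cm/s, so v(12) = 9 + (73) = 82 cm/s.

82 cm/s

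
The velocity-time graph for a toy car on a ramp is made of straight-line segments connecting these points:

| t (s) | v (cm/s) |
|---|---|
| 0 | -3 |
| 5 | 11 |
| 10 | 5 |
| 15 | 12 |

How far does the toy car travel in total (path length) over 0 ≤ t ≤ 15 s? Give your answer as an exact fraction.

740/7 cm

Distance (not displacement) is the total path length: add the absolute areas under v-t.
0–5 s: v = 0 at t = 15/14 s; triangle areas 45/28 + 605/28 = 325/14 cm
5–10 s: |½(11 + 5)(5)| = 40 cm
10–15 s: |½(5 + 12)(5)| = 42.5 cm
Total distance = 740/7 cm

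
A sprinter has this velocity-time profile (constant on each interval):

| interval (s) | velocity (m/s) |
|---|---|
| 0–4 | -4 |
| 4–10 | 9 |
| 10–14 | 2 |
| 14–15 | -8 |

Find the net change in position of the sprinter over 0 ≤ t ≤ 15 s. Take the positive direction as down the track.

38 m

Net displacement equals the area under the velocity-time graph (areas below the axis count negative).
0–4 s: -4 × 4 = -16 m
4–10 s: 9 × 6 = 54 m
10–14 s: 2 × 4 = 8 m
14–15 s: -8 × 1 = -8 m
Net displacement = 38 m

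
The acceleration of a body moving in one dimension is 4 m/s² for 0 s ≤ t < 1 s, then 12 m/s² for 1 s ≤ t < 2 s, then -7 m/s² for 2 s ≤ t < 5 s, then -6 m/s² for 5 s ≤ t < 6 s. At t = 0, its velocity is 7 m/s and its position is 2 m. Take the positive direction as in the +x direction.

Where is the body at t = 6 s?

On each constant-a segment, Δv = aΔt and Δx = v₀Δt + ½aΔt²; chain segment to segment.
0–1 s: v starts 7 m/s; Δx = 7·1 + ½·4·1² = 9 m; v ends 11 m/s.
1–2 s: v starts 11 m/s; Δx = 11·1 + ½·12·1² = 17 m; v ends 23 m/s.
2–5 s: v starts 23 m/s; Δx = 23·3 + ½·-7·3² = 37.5 m; v ends 2 m/s.
5–6 s: v starts 2 m/s; Δx = 2·1 + ½·-6·1² = -1 m; v ends -4 m/s.
x(6) = 2 + Σ Δx = 64.5 m.

64.5 m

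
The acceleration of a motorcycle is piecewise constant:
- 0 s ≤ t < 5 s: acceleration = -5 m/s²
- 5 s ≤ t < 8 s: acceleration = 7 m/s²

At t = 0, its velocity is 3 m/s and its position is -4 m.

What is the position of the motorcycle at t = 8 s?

On each constant-a segment, Δv = aΔt and Δx = v₀Δt + ½aΔt²; chain segment to segment.
0–5 s: v starts 3 m/s; Δx = 3·5 + ½·-5·5² = -47.5 m; v ends -22 m/s.
5–8 s: v starts -22 m/s; Δx = -22·3 + ½·7·3² = -34.5 m; v ends -1 m/s.
x(8) = -4 + Σ Δx = -86 m.

-86 m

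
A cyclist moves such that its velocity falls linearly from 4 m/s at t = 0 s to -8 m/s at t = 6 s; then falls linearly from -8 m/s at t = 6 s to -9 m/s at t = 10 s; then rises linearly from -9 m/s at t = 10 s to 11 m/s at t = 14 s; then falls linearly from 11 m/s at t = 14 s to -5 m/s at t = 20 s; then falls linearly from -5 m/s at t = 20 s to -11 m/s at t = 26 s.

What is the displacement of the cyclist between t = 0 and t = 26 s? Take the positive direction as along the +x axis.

-72 m

Displacement is the signed area under the v-t curve.
0–6 s: ½(4 + -8)(6) = -12 m
6–10 s: ½(-8 + -9)(4) = -34 m
10–14 s: ½(-9 + 11)(4) = 4 m
14–20 s: ½(11 + -5)(6) = 18 m
20–26 s: ½(-5 + -11)(6) = -48 m
Net displacement = -72 m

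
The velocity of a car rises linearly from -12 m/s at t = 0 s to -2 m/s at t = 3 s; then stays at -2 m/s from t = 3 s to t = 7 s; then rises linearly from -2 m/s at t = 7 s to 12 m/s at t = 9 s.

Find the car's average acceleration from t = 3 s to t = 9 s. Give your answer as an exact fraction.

Average acceleration = Δv/Δt = (12 − -2)/(9 − 3) = 7/3 m/s².

7/3 m/s²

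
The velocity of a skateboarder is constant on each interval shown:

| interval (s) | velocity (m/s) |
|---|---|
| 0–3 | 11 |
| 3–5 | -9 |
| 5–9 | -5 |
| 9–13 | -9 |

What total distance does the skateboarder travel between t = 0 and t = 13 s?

Total distance travelled is ∫|v| dt — sum the magnitudes of each area piece.
0–3 s: |11| × 3 = 33 m
3–5 s: |-9| × 2 = 18 m
5–9 s: |-5| × 4 = 20 m
9–13 s: |-9| × 4 = 36 m
Total distance = 107 m

107 m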